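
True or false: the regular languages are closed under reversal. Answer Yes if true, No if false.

Yes

Reverse every transition of an NFA for L, make the old start state the unique accepting state, and add a fresh start state with ε-moves to the old accepting states; this NFA accepts Lᴿ.
So the regular languages are closed under reversal.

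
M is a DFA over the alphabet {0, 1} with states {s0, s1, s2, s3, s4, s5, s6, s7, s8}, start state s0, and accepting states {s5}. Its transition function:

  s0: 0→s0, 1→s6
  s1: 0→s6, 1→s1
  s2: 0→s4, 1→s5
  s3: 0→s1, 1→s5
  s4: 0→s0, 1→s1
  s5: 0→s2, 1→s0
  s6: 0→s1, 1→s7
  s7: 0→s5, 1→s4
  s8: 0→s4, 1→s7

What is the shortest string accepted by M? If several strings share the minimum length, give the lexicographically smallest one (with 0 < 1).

A breadth-first search from s0 reaches an accepting state first via the path s0 → s6 → s7 → s5 on input 110.
No string of length < 3 is accepted (BFS exhausts all shorter strings without reaching an accepting state), and 110 is the lexicographically least accepting string of length 3.

110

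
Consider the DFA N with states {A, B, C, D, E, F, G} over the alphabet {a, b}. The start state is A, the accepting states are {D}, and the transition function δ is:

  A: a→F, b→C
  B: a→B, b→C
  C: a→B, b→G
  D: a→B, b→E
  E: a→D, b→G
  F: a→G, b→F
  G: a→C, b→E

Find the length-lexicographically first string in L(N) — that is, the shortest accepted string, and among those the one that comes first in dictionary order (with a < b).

aaba

A breadth-first search from A reaches an accepting state first via the path A → F → G → E → D on input aaba.
No string of length < 4 is accepted (BFS exhausts all shorter strings without reaching an accepting state), and aaba is the lexicographically least accepting string of length 4.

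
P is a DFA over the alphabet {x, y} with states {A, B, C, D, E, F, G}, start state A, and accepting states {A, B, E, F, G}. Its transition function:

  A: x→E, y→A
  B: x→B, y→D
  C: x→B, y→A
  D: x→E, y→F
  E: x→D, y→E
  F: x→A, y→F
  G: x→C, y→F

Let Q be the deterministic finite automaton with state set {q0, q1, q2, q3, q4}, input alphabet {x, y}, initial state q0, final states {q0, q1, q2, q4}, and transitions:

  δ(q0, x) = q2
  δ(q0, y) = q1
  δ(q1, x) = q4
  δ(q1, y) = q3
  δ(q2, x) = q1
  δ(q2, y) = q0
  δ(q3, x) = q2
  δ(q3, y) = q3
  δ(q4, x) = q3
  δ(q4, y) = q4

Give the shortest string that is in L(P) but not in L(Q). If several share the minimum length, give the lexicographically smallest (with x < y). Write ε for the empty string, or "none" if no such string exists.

The string yy is accepted by P but not by Q.
No shorter string lies in the difference, and yy is the lexicographically first length-2 string in L(P) \ L(Q).

yy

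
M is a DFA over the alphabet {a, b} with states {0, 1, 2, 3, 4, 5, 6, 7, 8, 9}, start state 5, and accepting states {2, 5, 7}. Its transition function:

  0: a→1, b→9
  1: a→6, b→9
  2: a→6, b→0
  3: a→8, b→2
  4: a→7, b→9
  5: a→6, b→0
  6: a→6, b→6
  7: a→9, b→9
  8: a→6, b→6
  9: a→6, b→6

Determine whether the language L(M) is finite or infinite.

finite

The useful states (reachable from 5 and able to reach an accepting state) are {5}.
Restricted to these states the transition graph has no cycle, so every accepting path has bounded length and L is finite.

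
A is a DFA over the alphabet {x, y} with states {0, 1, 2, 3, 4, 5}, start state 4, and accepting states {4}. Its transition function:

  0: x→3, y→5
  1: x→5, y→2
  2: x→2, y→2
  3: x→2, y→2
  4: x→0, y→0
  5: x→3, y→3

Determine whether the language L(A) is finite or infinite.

finite

The useful states (reachable from 4 and able to reach an accepting state) are {4}.
Restricted to these states the transition graph has no cycle, so every accepting path has bounded length and L is finite.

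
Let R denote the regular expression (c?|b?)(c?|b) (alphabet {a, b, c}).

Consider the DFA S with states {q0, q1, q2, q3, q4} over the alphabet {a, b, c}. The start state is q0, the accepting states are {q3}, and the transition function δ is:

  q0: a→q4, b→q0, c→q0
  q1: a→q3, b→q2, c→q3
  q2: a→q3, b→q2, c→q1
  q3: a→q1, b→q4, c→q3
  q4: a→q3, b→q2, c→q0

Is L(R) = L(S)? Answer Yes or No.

No

The empty string ε is accepted by R but rejected by S.
So L(R) ≠ L(S).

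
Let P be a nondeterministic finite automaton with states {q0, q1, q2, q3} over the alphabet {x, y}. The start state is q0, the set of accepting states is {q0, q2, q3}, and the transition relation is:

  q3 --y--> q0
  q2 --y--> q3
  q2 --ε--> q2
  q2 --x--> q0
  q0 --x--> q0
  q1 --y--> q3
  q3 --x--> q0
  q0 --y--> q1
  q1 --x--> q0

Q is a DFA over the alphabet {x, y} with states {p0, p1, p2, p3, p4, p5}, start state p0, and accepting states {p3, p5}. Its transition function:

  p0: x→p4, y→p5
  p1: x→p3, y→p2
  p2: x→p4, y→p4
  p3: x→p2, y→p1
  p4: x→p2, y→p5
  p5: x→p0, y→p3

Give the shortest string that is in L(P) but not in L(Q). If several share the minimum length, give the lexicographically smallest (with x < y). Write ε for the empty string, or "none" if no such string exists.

ε

The empty string ε is accepted by P but not by Q.
Since ε is the unique shortest string, it is the required witness.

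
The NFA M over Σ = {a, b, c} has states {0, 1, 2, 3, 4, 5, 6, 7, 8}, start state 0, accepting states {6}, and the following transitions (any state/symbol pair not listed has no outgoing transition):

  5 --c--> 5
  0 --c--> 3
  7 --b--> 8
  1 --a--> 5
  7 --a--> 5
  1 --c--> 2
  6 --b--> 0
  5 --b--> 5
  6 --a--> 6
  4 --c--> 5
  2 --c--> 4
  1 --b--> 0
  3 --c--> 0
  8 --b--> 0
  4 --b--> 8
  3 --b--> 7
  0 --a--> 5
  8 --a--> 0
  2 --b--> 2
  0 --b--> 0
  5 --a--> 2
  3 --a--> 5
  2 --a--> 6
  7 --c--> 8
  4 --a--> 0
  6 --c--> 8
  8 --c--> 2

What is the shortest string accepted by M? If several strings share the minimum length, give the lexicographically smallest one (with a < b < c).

aaa

A breadth-first search from 0 reaches an accepting state first via the path 0 → 5 → 2 → 6 on input aaa.
No string of length < 3 is accepted (BFS exhausts all shorter strings without reaching an accepting state), and aaa is the lexicographically least accepting string of length 3.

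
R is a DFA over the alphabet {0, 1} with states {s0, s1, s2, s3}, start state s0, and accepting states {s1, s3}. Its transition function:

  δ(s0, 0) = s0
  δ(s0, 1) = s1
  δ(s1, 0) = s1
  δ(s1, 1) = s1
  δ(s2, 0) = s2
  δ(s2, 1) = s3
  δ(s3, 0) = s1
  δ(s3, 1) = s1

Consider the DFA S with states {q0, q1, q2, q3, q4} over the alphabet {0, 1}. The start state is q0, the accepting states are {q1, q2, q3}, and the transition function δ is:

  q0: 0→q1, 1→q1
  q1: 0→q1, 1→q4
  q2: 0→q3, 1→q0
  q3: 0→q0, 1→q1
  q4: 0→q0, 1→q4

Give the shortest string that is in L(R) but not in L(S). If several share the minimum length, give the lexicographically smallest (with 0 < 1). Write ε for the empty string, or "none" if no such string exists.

01

The string 01 is accepted by R but not by S.
No shorter string lies in the difference, and 01 is the lexicographically first length-2 string in L(R) \ L(S).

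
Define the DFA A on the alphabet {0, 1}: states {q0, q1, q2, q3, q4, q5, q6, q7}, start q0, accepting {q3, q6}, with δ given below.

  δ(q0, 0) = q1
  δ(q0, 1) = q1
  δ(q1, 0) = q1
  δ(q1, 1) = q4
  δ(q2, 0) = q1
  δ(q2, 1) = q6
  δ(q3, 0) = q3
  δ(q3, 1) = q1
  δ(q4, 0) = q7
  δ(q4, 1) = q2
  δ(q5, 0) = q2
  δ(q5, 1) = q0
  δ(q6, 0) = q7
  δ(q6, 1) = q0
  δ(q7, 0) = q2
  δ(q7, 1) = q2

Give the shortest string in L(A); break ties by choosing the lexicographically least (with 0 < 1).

A breadth-first search from q0 reaches an accepting state first via the path q0 → q1 → q4 → q2 → q6 on input 0111.
No string of length < 4 is accepted (BFS exhausts all shorter strings without reaching an accepting state), and 0111 is the lexicographically least accepting string of length 4.

0111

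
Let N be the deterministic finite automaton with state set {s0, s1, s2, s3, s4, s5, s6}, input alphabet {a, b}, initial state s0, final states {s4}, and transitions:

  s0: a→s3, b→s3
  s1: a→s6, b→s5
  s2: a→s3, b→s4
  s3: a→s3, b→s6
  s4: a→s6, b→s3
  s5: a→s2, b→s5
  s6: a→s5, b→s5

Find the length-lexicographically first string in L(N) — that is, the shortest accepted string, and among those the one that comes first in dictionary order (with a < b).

A breadth-first search from s0 reaches an accepting state first via the path s0 → s3 → s6 → s5 → s2 → s4 on input abaab.
No string of length < 5 is accepted (BFS exhausts all shorter strings without reaching an accepting state), and abaab is the lexicographically least accepting string of length 5.

abaab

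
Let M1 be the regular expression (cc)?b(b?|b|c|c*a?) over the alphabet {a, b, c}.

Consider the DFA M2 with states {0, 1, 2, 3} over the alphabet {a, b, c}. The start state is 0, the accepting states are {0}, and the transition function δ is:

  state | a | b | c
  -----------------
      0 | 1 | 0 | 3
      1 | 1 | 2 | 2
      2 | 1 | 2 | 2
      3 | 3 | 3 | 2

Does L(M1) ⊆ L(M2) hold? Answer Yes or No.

The string ba is in L(M1) but not in L(M2).
So L(M1) ⊄ L(M2).

No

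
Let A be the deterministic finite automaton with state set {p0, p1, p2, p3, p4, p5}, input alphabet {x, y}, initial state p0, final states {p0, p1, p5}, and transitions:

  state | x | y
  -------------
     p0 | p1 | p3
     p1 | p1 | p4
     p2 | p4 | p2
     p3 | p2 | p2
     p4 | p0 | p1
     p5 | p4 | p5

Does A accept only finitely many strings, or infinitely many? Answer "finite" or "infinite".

infinite

State p1 is reachable from the start and can reach an accepting state, and it lies on the cycle p1 → p1.
Traversing that cycle any number of times yields accepted strings of unbounded length, so the language is infinite.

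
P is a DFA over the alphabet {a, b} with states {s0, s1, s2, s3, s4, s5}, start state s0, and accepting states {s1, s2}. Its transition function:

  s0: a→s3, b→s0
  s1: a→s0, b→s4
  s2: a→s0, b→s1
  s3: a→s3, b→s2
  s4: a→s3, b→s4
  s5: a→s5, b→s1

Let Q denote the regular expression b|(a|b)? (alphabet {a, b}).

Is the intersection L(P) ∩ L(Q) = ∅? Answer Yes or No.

Yes

Converting the expression Q to a DFA (subset construction, then merging equivalent states) gives the minimal DFA with states {q0, q1, q2}, start state q0, accepting states {q0, q1} and transitions q0: a→q1, b→q1; q1: a→q2, b→q2; q2: a→q2, b→q2.
Exploring the product automaton P × Q from the start pair (s0, q0), following both machines on each input symbol, reaches 8 state pairs: (s0, q0), (s3, q1), (s0, q1), (s3, q2), (s2, q2), (s0, q2), (s1, q2), (s4, q2).
P accepts in {s1, s2} and Q accepts in {q0, q1}; no reachable pair has both components accepting, so no string drives both machines to acceptance simultaneously and L(P) ∩ L(Q) = ∅.
So no string is accepted by both, and the intersection is empty.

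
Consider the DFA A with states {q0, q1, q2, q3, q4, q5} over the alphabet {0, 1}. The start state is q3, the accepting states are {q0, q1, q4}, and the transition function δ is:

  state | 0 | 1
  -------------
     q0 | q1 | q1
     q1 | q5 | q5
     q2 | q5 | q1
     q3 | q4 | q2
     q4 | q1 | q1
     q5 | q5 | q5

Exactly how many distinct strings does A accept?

The useful subgraph on states {q1, q2, q3, q4} is acyclic, so L(A) is finite; the longest accepting path visits 3 useful states, giving maximum string length 2.
Counting accepting paths from q3 by length: 1 of length 1, 3 of length 2. Total 4.

4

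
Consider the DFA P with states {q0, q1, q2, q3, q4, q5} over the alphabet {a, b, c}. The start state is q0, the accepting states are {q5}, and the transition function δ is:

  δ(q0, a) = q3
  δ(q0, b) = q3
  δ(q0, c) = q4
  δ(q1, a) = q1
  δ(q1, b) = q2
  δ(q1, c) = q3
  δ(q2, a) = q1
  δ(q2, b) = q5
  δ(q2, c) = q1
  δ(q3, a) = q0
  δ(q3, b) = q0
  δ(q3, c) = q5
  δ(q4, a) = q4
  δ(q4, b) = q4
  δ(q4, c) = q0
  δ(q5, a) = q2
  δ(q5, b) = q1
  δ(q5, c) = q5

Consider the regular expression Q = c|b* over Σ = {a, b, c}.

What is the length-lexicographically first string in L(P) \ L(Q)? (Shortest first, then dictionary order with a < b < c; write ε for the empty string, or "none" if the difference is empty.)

ac

The string ac is accepted by P but not by Q.
No shorter string lies in the difference, and ac is the lexicographically first length-2 string in L(P) \ L(Q).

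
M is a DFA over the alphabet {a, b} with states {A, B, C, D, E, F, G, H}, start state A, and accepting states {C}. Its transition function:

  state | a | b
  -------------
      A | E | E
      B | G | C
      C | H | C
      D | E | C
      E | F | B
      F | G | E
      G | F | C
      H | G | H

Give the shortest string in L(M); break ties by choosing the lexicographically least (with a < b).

A breadth-first search from A reaches an accepting state first via the path A → E → B → C on input abb.
No string of length < 3 is accepted (BFS exhausts all shorter strings without reaching an accepting state), and abb is the lexicographically least accepting string of length 3.

abb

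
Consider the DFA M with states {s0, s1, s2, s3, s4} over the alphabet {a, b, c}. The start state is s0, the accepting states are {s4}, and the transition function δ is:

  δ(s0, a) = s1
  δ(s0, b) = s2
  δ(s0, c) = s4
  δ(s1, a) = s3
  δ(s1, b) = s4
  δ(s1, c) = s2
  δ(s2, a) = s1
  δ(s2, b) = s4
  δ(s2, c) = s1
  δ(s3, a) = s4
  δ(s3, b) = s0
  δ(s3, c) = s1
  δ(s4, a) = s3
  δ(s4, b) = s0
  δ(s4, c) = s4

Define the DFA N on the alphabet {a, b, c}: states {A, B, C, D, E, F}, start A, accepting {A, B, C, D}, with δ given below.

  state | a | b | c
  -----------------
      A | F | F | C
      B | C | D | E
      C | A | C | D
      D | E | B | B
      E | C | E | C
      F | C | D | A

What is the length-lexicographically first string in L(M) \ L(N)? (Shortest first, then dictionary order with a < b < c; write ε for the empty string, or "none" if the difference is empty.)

The string acb is accepted by M but not by N.
No shorter string lies in the difference, and acb is the lexicographically first length-3 string in L(M) \ L(N).

acb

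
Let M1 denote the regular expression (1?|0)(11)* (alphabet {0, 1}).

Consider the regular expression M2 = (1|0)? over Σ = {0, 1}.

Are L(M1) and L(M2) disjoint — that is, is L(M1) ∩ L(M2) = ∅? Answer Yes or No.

No

The empty string ε is accepted by both M1 and M2.
Hence L(M1) ∩ L(M2) ≠ ∅.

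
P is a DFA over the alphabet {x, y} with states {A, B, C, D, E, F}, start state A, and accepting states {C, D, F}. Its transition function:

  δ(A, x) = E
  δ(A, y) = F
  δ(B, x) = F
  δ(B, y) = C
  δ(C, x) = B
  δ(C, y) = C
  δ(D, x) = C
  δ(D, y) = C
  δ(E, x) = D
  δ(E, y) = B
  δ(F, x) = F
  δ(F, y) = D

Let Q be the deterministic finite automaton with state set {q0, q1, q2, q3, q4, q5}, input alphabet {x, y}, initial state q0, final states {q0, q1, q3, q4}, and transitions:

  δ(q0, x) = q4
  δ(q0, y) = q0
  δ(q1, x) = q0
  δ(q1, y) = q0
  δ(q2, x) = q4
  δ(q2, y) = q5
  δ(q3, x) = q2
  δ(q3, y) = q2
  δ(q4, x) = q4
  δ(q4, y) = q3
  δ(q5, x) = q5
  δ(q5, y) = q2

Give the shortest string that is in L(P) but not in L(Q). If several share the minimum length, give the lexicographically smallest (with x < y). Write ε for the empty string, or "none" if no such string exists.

xyx

The string xyx is accepted by P but not by Q.
No shorter string lies in the difference, and xyx is the lexicographically first length-3 string in L(P) \ L(Q).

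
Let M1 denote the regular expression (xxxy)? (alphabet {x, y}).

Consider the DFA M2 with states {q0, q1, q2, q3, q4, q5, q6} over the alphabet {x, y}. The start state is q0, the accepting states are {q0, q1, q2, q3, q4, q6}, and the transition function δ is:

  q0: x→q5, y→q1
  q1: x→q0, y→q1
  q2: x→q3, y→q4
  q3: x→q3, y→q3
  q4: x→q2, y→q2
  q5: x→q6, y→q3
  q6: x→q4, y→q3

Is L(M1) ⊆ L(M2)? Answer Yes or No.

Converting the expression M1 to a DFA (subset construction, then merging equivalent states) gives the minimal DFA with states {r0, r1, r2, r3, r4, r5}, start state r0, accepting states {r0, r5} and transitions r0: x→r1, y→r2; r1: x→r3, y→r2; r2: x→r2, y→r2; r3: x→r4, y→r2; r4: x→r2, y→r5; r5: x→r2, y→r2.
Exploring the product automaton M1 × M2 from the start pair (r0, q0), following both machines on each input symbol, reaches 12 state pairs: (r0, q0), (r1, q5), (r2, q1), (r3, q6), (r2, q3), (r2, q0), (r4, q4), (r2, q5), (r2, q2), (r5, q2), (r2, q6), (r2, q4).
M1 accepts in {r0, r5} and M2 accepts in {q0, q1, q2, q3, q4, q6}. The reachable pairs whose M1-component is accepting are (r0, q0), (r5, q2); in each of them the M2-component is accepting too, so the product for L(M1) \ L(M2) (M1-component accepting, M2-component rejecting) has no reachable accepting pair and the difference is empty.
Hence every string in L(M1) is also in L(M2).

Yes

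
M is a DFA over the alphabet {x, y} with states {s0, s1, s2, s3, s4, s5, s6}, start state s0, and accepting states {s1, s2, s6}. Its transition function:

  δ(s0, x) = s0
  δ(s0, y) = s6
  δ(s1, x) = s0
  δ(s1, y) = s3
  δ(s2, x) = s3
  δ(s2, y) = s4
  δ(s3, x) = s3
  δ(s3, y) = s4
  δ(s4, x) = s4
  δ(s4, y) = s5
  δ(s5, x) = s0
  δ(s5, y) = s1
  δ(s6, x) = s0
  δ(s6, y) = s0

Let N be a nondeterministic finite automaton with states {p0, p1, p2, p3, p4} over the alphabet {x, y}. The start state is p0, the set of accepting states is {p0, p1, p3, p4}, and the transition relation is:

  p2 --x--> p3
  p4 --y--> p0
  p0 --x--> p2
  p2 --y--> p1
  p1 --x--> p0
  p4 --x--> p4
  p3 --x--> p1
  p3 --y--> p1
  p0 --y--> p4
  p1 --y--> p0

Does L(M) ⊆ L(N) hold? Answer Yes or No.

Yes

Exploring the product automaton M × N from the start pair (s0, p0), following both machines on each input symbol, reaches 8 state pairs: (s0, p0), (s0, p2), (s6, p4), (s0, p3), (s6, p1), (s0, p4), (s0, p1), (s6, p0).
M accepts in {s1, s2, s6} and N accepts in {p0, p1, p3, p4}. The reachable pairs whose M-component is accepting are (s6, p4), (s6, p1), (s6, p0); in each of them the N-component is accepting too, so the product for L(M) \ L(N) (M-component accepting, N-component rejecting) has no reachable accepting pair and the difference is empty.
Hence every string in L(M) is also in L(N).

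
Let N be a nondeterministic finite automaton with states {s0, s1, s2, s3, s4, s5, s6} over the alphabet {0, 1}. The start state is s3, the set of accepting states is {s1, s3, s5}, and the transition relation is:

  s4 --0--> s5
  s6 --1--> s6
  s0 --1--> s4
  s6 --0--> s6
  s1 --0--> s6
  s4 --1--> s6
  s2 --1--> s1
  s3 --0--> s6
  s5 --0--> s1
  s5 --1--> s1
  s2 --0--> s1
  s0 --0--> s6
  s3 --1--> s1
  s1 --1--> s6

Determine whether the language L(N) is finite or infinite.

finite

The useful states (reachable from s3 and able to reach an accepting state) are {s1, s3}.
Restricted to these states the transition graph has no cycle, so every accepting path has bounded length and L is finite.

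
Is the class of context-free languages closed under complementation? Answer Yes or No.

No

CFLs are closed under union, so if they were also closed under complement they would be closed under intersection by De Morgan (L₁ ∩ L₂ is the complement of the union of the complements). But {aⁿbⁿcᵐ} ∩ {aᵐbⁿcⁿ} = {aⁿbⁿcⁿ} is not context-free although both operands are.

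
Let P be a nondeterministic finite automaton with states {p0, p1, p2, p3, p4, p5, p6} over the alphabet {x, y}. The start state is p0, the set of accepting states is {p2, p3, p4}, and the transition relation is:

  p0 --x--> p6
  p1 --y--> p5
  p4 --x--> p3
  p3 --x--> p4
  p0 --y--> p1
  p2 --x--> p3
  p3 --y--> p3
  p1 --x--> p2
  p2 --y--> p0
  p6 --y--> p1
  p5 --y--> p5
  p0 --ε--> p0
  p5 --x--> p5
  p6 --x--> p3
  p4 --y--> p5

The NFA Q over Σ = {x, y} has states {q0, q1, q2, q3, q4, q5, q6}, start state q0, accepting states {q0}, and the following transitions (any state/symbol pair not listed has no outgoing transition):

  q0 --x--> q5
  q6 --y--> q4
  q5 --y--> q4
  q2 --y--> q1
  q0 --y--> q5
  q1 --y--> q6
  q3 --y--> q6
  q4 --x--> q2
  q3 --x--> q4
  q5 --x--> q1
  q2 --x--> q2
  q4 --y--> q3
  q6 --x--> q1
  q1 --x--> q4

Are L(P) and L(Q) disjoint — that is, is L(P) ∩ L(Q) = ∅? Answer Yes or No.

Yes

Exploring the product automaton P × Q from the start pair (p0, q0), following both machines on each input symbol, reaches 27 state pairs: (p0, q0), (p6, q5), (p1, q5), (p3, q1), (p1, q4), (p2, q1), (p5, q4), (p4, q4), (p3, q6), (p2, q2), (p5, q3), (p3, q4), (p0, q6), (p5, q2), (p3, q2), (p4, q1), (p0, q1), (p5, q6), (p4, q2), (p3, q3), (p6, q1), (p5, q1), (p6, q4), (p1, q6), (p1, q3), (p2, q4), (p0, q3).
P accepts in {p2, p3, p4} and Q accepts in {q0}; no reachable pair has both components accepting, so no string drives both machines to acceptance simultaneously and L(P) ∩ L(Q) = ∅.
So no string is accepted by both, and the intersection is empty.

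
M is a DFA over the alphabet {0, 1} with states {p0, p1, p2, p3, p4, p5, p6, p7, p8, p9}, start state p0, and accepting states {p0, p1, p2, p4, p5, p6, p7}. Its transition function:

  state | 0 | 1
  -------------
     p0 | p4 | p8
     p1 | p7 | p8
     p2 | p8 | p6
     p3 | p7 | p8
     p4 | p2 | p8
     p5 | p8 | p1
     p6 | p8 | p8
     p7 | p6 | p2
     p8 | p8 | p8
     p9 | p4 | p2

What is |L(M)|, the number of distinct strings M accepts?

The useful subgraph on states {p0, p2, p4, p6} is acyclic, so L(M) is finite; the longest accepting path visits 4 useful states, giving maximum string length 3.
Counting accepting paths from p0 by length: 1 of length 0, 1 of length 1, 1 of length 2, 1 of length 3. Total 4.

4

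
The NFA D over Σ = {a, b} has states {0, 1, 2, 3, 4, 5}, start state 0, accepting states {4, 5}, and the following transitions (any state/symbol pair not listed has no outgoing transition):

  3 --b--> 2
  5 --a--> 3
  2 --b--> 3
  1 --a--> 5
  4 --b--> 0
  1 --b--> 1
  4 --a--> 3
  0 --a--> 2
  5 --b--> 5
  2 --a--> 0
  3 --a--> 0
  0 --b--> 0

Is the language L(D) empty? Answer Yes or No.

Yes

The states reachable from the start state are {0, 2, 3}.
None of the accepting states {4, 5} is reachable, so no string is accepted and L(D) = ∅.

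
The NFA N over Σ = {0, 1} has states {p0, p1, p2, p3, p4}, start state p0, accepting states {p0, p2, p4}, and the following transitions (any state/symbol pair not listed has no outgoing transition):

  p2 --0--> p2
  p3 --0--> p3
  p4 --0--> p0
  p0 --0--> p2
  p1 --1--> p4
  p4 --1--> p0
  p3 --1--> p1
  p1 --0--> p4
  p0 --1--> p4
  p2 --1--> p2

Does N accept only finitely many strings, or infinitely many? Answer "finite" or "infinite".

State p2 is reachable from the start and can reach an accepting state, and it lies on the cycle p2 → p2.
Traversing that cycle any number of times yields accepted strings of unbounded length, so the language is infinite.

infinite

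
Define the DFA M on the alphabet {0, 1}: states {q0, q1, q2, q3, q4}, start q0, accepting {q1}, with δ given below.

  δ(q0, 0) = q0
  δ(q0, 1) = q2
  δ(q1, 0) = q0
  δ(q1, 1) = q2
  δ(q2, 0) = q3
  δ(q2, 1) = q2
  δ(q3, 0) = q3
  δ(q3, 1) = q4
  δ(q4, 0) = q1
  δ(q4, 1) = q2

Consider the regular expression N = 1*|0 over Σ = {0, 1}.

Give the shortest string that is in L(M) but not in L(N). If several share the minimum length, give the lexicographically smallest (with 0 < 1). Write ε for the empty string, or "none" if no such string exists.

The string 1010 is accepted by M but not by N.
No shorter string lies in the difference, and 1010 is the lexicographically first length-4 string in L(M) \ L(N).

1010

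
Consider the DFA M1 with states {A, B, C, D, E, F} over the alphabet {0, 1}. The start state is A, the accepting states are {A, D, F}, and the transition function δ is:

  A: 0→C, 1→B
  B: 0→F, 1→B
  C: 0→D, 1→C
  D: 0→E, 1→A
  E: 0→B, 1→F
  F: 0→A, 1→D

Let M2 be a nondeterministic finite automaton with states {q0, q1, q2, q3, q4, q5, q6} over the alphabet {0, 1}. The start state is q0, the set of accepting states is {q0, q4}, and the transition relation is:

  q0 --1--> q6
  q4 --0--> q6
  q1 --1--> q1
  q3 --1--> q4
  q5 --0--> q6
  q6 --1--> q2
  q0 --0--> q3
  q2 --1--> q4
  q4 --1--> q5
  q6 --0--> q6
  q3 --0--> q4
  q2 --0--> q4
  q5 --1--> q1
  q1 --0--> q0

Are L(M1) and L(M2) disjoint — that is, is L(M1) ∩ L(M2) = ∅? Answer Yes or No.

The empty string ε is accepted by both M1 and M2.
Hence L(M1) ∩ L(M2) ≠ ∅.

No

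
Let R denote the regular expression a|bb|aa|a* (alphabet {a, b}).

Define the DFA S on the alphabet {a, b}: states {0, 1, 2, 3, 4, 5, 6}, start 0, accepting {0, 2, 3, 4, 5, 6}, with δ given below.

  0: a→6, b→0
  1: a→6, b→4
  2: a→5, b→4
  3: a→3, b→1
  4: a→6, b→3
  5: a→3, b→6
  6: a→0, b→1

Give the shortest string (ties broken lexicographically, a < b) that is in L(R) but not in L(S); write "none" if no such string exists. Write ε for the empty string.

Converting the expression R to a DFA (subset construction, then merging equivalent states) gives the minimal DFA with states {r0, r1, r2, r3, r4}, start state r0, accepting states {r0, r1, r4} and transitions r0: a→r1, b→r2; r1: a→r1, b→r3; r2: a→r3, b→r4; r3: a→r3, b→r3; r4: a→r3, b→r3.
Exploring the product automaton R × S from the start pair (r0, 0), following both machines on each input symbol, reaches 10 state pairs: (r0, 0), (r1, 6), (r2, 0), (r1, 0), (r3, 1), (r3, 6), (r4, 0), (r3, 0), (r3, 4), (r3, 3).
R accepts in {r0, r1, r4} and S accepts in {0, 2, 3, 4, 5, 6}. The reachable pairs whose R-component is accepting are (r0, 0), (r1, 6), (r1, 0), (r4, 0); in each of them the S-component is accepting too, so the product for L(R) \ L(S) (R-component accepting, S-component rejecting) has no reachable accepting pair and the difference is empty.
So every string accepted by R is also accepted by S: L(R) \ L(S) = ∅ and there is no such string.

none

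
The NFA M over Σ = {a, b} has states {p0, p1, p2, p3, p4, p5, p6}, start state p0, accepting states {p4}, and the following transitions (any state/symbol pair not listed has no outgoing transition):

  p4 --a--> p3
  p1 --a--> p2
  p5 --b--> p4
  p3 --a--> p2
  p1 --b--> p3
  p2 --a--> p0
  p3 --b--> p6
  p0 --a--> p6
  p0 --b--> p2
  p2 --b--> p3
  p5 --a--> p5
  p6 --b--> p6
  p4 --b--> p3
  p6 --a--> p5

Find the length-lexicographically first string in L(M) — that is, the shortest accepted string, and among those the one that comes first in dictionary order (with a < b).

A breadth-first search from p0 reaches an accepting state first via the path p0 → p6 → p5 → p4 on input aab.
No string of length < 3 is accepted (BFS exhausts all shorter strings without reaching an accepting state), and aab is the lexicographically least accepting string of length 3.

aab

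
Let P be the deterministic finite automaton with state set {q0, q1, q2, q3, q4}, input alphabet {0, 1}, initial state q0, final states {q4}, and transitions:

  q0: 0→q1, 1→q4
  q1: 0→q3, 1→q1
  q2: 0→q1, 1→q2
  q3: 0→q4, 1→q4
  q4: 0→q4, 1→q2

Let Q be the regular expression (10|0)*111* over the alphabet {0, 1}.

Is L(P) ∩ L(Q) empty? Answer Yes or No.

Converting the expression Q to a DFA (subset construction, then merging equivalent states) gives the minimal DFA with states {r0, r1, r2, r3}, start state r0, accepting states {r2} and transitions r0: 0→r0, 1→r1; r1: 0→r0, 1→r2; r2: 0→r3, 1→r2; r3: 0→r3, 1→r3.
Exploring the product automaton P × Q from the start pair (q0, r0), following both machines on each input symbol, reaches 13 state pairs: (q0, r0), (q1, r0), (q4, r1), (q3, r0), (q1, r1), (q4, r0), (q2, r2), (q1, r2), (q2, r1), (q1, r3), (q3, r3), (q4, r3), (q2, r3).
P accepts in {q4} and Q accepts in {r2}; no reachable pair has both components accepting, so no string drives both machines to acceptance simultaneously and L(P) ∩ L(Q) = ∅.
So no string is accepted by both, and the intersection is empty.

Yes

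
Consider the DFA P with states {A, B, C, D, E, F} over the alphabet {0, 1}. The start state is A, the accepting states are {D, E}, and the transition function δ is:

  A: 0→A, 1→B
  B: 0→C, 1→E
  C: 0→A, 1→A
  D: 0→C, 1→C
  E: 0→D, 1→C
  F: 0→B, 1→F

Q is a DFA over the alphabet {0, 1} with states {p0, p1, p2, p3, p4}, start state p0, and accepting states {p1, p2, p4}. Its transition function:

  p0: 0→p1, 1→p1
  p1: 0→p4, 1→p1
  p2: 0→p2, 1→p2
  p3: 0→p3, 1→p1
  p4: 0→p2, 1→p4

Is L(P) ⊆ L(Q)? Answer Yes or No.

Exploring the product automaton P × Q from the start pair (A, p0), following both machines on each input symbol, reaches 15 state pairs: (A, p0), (A, p1), (B, p1), (A, p4), (C, p4), (E, p1), (A, p2), (B, p4), (D, p4), (C, p1), (B, p2), (C, p2), (E, p4), (E, p2), (D, p2).
P accepts in {D, E} and Q accepts in {p1, p2, p4}. The reachable pairs whose P-component is accepting are (E, p1), (D, p4), (E, p4), (E, p2), (D, p2); in each of them the Q-component is accepting too, so the product for L(P) \ L(Q) (P-component accepting, Q-component rejecting) has no reachable accepting pair and the difference is empty.
Hence every string in L(P) is also in L(Q).

Yes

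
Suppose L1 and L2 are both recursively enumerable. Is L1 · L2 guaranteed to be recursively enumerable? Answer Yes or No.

Dovetail over all split points of the input and all step bounds t = 1, 2, …, simulating the recogniser for L₁ on the prefix and the recogniser for L₂ on the suffix for t steps; accept if for some split both accept.
So the recursively enumerable languages are closed under concatenation.

Yes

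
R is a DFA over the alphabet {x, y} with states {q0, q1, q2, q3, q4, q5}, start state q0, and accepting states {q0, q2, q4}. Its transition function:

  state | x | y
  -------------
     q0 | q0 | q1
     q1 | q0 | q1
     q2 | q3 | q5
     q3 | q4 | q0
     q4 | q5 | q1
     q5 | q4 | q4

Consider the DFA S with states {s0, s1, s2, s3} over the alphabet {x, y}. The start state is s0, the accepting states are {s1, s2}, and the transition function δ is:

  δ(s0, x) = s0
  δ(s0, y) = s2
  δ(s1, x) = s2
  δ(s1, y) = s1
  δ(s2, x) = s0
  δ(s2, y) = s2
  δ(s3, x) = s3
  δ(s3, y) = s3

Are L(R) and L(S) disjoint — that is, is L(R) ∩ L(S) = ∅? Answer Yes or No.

Yes

Exploring the product automaton R × S from the start pair (q0, s0), following both machines on each input symbol, reaches 2 state pairs: (q0, s0), (q1, s2).
R accepts in {q0, q2, q4} and S accepts in {s1, s2}; no reachable pair has both components accepting, so no string drives both machines to acceptance simultaneously and L(R) ∩ L(S) = ∅.
So no string is accepted by both, and the intersection is empty.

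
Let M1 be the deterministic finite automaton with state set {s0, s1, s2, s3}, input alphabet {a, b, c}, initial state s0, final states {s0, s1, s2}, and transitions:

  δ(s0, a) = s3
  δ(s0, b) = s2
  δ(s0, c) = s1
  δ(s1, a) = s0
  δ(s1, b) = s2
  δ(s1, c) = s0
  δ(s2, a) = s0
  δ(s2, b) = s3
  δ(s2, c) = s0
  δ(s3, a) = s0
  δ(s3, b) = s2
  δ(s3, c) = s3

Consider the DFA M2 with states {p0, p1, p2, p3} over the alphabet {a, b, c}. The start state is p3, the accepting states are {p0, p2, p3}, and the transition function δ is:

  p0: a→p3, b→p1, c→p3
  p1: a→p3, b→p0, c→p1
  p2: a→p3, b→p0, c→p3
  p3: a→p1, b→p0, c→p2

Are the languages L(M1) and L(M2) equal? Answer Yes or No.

Exploring the product automaton M1 × M2 from the start pair (s0, p3), following both machines on each input symbol, reaches 4 state pairs: (s0, p3), (s3, p1), (s2, p0), (s1, p2).
M1 accepts in {s0, s1, s2} and M2 accepts in {p0, p2, p3}. In every reachable pair the two components are either both accepting — (s0, p3), (s2, p0), (s1, p2) — or both non-accepting, so no string is accepted by exactly one of the machines: L(M1) \ L(M2) and L(M2) \ L(M1) are both empty.
Hence every string is accepted by M1 iff it is accepted by M2, and the two languages coincide.

Yes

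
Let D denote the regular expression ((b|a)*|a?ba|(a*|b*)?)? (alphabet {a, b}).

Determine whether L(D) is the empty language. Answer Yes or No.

No

The empty string ε matches the expression, so it belongs to L(D).
Since L(D) contains at least one string, it is not empty.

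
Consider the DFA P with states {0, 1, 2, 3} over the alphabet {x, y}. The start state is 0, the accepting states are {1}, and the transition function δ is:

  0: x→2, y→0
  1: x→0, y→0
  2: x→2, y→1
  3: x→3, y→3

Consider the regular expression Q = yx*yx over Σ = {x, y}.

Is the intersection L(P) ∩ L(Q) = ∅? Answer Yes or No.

Converting the expression Q to a DFA (subset construction, then merging equivalent states) gives the minimal DFA with states {q0, q1, q2, q3, q4}, start state q0, accepting states {q4} and transitions q0: x→q1, y→q2; q1: x→q1, y→q1; q2: x→q2, y→q3; q3: x→q4, y→q1; q4: x→q1, y→q1.
Exploring the product automaton P × Q from the start pair (0, q0), following both machines on each input symbol, reaches 10 state pairs: (0, q0), (2, q1), (0, q2), (1, q1), (2, q2), (0, q3), (0, q1), (1, q3), (2, q4), (0, q4).
P accepts in {1} and Q accepts in {q4}; no reachable pair has both components accepting, so no string drives both machines to acceptance simultaneously and L(P) ∩ L(Q) = ∅.
So no string is accepted by both, and the intersection is empty.

Yes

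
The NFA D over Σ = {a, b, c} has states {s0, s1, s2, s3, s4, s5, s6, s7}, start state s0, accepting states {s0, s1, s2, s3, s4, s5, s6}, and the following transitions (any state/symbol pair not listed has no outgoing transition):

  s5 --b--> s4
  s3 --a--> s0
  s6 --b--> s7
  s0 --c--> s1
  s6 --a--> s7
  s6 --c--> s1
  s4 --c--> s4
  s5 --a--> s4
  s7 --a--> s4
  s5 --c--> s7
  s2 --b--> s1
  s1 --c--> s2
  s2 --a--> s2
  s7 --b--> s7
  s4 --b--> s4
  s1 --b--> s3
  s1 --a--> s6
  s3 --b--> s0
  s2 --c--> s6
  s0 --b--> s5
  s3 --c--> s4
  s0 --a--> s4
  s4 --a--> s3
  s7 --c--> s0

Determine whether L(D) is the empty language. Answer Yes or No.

The empty string ε is accepted: the run s0 ends in the accepting state s0.
Since at least one string is accepted, L(D) is not empty.

No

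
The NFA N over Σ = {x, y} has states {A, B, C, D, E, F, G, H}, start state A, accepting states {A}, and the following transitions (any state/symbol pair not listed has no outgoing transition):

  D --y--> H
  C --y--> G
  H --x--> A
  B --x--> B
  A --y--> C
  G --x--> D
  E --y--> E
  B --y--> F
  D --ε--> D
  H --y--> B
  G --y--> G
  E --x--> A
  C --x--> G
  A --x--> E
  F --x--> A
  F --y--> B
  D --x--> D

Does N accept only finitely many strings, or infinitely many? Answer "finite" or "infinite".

State D is reachable from the start and can reach an accepting state, and it lies on the cycle D → D.
Traversing that cycle any number of times yields accepted strings of unbounded length, so the language is infinite.

infinite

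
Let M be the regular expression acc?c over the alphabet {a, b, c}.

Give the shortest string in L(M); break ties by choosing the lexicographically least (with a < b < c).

By inspection of the expression, no string of length less than 3 matches, and acc is the lexicographically first match of length 3.

acc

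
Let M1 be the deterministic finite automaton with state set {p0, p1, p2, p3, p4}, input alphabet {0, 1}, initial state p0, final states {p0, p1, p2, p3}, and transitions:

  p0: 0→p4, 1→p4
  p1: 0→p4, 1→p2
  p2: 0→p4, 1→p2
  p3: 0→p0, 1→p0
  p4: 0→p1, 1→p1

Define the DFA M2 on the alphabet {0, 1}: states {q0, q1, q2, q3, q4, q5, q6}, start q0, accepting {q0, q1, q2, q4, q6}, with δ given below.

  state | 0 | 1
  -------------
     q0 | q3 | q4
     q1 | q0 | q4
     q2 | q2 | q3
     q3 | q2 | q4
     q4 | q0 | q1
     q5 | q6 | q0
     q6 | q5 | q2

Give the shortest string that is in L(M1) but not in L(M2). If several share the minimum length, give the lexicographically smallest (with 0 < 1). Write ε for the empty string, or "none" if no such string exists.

The string 001 is accepted by M1 but not by M2.
No shorter string lies in the difference, and 001 is the lexicographically first length-3 string in L(M1) \ L(M2).

001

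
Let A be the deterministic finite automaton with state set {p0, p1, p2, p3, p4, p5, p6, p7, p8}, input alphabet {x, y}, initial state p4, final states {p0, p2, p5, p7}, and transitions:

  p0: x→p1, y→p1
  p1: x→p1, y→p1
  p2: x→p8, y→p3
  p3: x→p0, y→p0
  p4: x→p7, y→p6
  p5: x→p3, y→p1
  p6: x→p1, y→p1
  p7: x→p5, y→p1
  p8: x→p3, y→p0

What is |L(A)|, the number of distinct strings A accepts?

4

The useful subgraph on states {p0, p3, p4, p5, p7} is acyclic, so L(A) is finite; the longest accepting path visits 5 useful states, giving maximum string length 4.
Counting accepting paths from p4 by length: 1 of length 1, 1 of length 2, 2 of length 4. Total 4.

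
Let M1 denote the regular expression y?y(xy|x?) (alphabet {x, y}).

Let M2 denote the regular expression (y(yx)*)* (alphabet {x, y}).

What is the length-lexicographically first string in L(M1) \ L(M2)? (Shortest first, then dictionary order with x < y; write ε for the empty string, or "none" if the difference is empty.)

yx

The string yx is accepted by M1 but not by M2.
No shorter string lies in the difference, and yx is the lexicographically first length-2 string in L(M1) \ L(M2).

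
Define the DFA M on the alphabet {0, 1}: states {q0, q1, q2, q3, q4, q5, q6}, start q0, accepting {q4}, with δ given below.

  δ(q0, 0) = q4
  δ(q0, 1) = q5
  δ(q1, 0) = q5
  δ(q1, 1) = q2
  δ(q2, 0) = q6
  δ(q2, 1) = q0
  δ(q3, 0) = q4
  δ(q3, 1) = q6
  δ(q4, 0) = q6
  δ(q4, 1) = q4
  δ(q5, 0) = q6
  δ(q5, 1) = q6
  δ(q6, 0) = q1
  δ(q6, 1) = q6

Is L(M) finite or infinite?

infinite

State q4 is reachable from the start and can reach an accepting state, and it lies on the cycle q4 → q4.
Traversing that cycle any number of times yields accepted strings of unbounded length, so the language is infinite.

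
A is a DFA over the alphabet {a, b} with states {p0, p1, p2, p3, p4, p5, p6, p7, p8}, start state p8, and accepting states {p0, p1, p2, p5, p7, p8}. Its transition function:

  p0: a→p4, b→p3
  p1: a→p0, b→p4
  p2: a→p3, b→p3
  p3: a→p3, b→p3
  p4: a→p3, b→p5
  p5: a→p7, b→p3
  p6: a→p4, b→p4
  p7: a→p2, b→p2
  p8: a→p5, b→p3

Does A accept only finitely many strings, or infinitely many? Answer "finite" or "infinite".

The useful states (reachable from p8 and able to reach an accepting state) are {p2, p5, p7, p8}.
Restricted to these states the transition graph has no cycle, so every accepting path has bounded length and L is finite.

finite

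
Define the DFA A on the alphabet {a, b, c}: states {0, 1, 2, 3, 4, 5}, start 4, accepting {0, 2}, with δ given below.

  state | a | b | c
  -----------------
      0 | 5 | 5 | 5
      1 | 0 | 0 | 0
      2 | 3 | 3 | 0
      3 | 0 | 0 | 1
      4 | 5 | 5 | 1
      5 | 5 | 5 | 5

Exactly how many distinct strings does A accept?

3

The useful subgraph on states {0, 1, 4} is acyclic, so L(A) is finite; the longest accepting path visits 3 useful states, giving maximum string length 2.
Counting accepting paths from 4 by length: 3 of length 2. Total 3.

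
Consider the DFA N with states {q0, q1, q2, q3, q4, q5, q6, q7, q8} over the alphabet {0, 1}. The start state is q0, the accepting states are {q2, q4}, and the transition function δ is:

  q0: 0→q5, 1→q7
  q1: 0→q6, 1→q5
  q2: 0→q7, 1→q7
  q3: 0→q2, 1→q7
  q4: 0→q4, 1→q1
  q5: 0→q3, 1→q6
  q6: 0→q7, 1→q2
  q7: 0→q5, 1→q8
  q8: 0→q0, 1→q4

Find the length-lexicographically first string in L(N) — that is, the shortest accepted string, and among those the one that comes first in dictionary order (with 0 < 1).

A breadth-first search from q0 reaches an accepting state first via the path q0 → q5 → q3 → q2 on input 000.
No string of length < 3 is accepted (BFS exhausts all shorter strings without reaching an accepting state), and 000 is the lexicographically least accepting string of length 3.

000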